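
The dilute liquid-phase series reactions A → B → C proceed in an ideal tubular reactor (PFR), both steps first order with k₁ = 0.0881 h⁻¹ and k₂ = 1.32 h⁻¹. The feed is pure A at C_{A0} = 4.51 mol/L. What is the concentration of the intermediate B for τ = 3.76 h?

The intermediate concentration in a first-order A→B→C sequence is C_B = k₁C_{A0}(e^(−k₁τ) − e^(−k₂τ))/(k₂−k₁).
e^(−k₁τ) = e^(−0.0881×3.76) = e^(−0.3313) = 0.7180; e^(−k₂τ) = e^(−4.963) = 0.006991.
C_B = 0.0881×4.51/(1.32−0.0881) × (0.7180−0.006991) = 0.3225×0.7110 = 0.2293 mol/L.

0.229 mol/L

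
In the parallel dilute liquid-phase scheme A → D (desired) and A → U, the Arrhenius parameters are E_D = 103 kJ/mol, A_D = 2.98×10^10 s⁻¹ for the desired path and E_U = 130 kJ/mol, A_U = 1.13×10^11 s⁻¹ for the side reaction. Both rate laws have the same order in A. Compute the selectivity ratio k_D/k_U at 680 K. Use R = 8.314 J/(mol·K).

k_D/k_U = (A_D/A_U)·exp[−(E_D−E_U)/(RT)] = (A_D/A_U)·exp[(E_U−E_D)/(RT)].
(E_U−E_D)/(RT) = (130−103)×10³/(8.314×680) = 27000/5654 = 4.776.
k_D/k_U = (2.98×10^10/1.13×10^11)·exp(4.776) = 0.2637 × 118.6 = 31.3.

31.3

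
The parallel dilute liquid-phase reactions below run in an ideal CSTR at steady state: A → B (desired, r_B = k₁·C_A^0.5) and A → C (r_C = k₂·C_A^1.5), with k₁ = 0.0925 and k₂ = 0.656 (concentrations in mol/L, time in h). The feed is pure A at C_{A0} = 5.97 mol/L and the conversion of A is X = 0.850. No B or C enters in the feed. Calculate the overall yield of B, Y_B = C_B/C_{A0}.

0.116

Exit C_A = C_{A0}(1−X) = 5.97×0.150 = 0.8955 mol/L.
A CSTR operates uniformly at the exit composition, giving r_B = 0.08753 and r_C = 0.5559 (each k·C_A^n at C_A = 0.8955).
Fraction of consumed A going to B: r_B/(r_B+r_C) = 0.1360.
C_B = 0.1360·C_{A0}·X = 0.1360×5.97×0.850 = 0.690 mol/L; Y_B = C_B/C_{A0} = 0.116.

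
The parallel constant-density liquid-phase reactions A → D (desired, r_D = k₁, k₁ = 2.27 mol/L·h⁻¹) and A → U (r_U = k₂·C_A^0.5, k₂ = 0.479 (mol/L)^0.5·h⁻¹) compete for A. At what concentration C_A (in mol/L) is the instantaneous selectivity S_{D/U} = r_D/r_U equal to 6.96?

S_{D/U} = (k₁/k₂)·C_A^-0.5 ⇒ C_A = (S·k₂/k₁)^(-2).
= (6.96×0.479/2.27)^(-2) = (1.469)^(-2) = 0.464 mol/L.

0.464 mol/L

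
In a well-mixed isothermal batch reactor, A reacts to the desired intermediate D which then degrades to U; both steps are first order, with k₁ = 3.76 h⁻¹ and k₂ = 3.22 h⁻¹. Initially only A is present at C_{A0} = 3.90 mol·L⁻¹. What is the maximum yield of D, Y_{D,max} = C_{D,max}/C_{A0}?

At the optimum, C_{D,max}/C_{A0} = (k₁/k₂)^[k₂/(k₂−k₁)].
= (3.76/3.22)^(3.22/(3.22−3.76)) = (1.168)^(-5.963) = 0.3967.

0.397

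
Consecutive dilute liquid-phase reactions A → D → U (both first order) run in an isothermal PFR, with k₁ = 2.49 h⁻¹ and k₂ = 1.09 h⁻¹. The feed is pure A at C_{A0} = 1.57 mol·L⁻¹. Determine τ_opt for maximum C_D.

Setting dC_D/dτ = 0 gives τ_opt = ln(k₂/k₁)/(k₂−k₁).
= ln(1.09/2.49)/(1.09−2.49) = ln(0.4378)/-1.400 = -0.8261/-1.400 = 0.590 h.

0.590 h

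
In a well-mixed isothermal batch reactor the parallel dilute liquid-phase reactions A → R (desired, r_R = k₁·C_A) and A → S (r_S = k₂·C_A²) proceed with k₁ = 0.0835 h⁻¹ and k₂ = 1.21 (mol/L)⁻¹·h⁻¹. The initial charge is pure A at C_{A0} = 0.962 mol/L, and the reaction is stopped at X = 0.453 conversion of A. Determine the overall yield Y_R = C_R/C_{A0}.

C_A = C_{A0}(1−X) = 0.5262 mol/L.
Along a PFR/batch, dC_R/dC_A = −r_R/(r_R+r_S) = −k₁/(k₁+k₂·C_A).
Integrating from C_{A0} to C_A: C_R = (0.0835/1.21)·ln[(0.0835+1.21·0.962)/(0.0835+1.21·0.526)] = 0.06901·ln(1.248/0.7202) = 0.03791 mol/L.
Y_R = C_R/C_{A0} = 0.03791/0.962 = 0.0394.

0.0394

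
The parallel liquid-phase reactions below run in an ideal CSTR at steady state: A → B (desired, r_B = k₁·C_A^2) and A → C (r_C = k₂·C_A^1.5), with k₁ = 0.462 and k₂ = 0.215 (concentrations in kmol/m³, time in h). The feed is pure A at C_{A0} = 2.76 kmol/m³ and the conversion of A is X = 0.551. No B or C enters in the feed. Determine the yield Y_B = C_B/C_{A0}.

0.389

Exit C_A = C_{A0}(1−X) = 2.76×0.449 = 1.239 kmol/m³.
A CSTR operates uniformly at the exit composition, giving r_B = 0.7095 and r_C = 0.2966 (each k·C_A^n at C_A = 1.239).
Fraction of consumed A going to B: r_B/(r_B+r_C) = 0.7052.
C_B = 0.7052·C_{A0}·X = 0.7052×2.76×0.551 = 1.07 kmol/m³; Y_B = C_B/C_{A0} = 0.389.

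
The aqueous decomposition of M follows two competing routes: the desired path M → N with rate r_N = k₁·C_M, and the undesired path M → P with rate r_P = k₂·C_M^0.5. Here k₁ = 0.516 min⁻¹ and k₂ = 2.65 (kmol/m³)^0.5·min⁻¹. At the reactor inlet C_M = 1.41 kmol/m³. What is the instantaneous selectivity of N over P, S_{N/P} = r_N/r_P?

0.231

S_{N/P} = r_N/r_P = (k₁·C_M)/(k₂·C_M^0.5) = (k₁/k₂)·C_M^0.5.
= (0.516×1.410) / (2.65×1.410^0.5) = 0.7276/3.147 = 0.231.
Since the desired path is higher order in M, keeping C_M high (PFR or concentrated feed) favours N.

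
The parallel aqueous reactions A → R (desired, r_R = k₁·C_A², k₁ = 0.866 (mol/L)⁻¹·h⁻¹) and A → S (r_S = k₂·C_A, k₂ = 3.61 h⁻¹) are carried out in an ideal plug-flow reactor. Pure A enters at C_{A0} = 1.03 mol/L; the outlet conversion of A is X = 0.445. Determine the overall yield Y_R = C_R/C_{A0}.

0.0714

C_A = C_{A0}(1−X) = 0.5716 mol/L.
Along a PFR/batch, dC_S/dC_A = −r_S/(r_R+r_S) = −k₂/(k₂+k₁·C_A).
Integrating from C_{A0} to C_A: C_S = (3.61/0.866)·ln[(3.61+0.866·1.03)/(3.61+0.866·0.572)] = 4.169·ln(4.502/4.105) = 0.3848 mol/L.
Then C_R = (C_{A0}−C_A) − C_S = 0.4584 − 0.3848 = 0.07359 mol/L.
Y_R = C_R/C_{A0} = 0.07359/1.03 = 0.0714.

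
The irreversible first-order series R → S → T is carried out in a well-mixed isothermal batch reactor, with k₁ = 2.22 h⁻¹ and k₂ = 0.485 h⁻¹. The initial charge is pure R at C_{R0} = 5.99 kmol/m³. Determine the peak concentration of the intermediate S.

At the optimum, C_{S,max}/C_{R0} = (k₁/k₂)^[k₂/(k₂−k₁)].
= (2.22/0.485)^(0.485/(0.485−2.22)) = (4.577)^(-0.2795) = 0.6536.
C_{S,max} = 0.6536×5.99 = 3.92 kmol/m³.

3.92 kmol/m³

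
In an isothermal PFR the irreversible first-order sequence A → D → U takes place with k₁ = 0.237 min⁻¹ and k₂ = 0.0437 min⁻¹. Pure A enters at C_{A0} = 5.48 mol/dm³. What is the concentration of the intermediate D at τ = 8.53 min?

Solving the coupled first-order balances gives C_D(τ) = [k₁/(k₂−k₁)]·C_{A0}·(e^(−k₁τ) − e^(−k₂τ)).
e^(−k₁τ) = e^(−0.237×8.53) = e^(−2.022) = 0.1324; e^(−k₂τ) = e^(−0.3728) = 0.6888.
C_D = 0.237×5.48/(0.0437−0.237) × (0.1324−0.6888) = (-6.719)×(-0.5564) = 3.738 mol/dm³.

3.74 mol/dm³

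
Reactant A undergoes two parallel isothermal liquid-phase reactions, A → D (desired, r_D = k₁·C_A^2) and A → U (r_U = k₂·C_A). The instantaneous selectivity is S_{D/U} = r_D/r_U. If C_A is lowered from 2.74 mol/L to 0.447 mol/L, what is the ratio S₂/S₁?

0.163

S_{D/U} = (k₁/k₂)·C_A, so S₂/S₁ = (C_{A,2}/C_{A,1}).
= 0.447/2.74 = 0.163.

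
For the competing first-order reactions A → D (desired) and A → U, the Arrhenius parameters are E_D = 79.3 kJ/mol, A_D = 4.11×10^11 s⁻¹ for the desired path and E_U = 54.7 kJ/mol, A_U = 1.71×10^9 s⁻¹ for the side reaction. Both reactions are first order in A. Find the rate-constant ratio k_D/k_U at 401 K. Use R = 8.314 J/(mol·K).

0.150

k_D/k_U = (A_D/A_U)·exp[−(E_D−E_U)/(RT)] = (A_D/A_U)·exp[(E_U−E_D)/(RT)].
(E_U−E_D)/(RT) = (54.7−79.3)×10³/(8.314×401) = -24600/3334 = -7.379.
k_D/k_U = (4.11×10^11/1.71×10^9)·exp(-7.379) = 240.4 × 6.244×10^-4 = 0.150.
Since E_D > E_U, raising the temperature improves selectivity toward D.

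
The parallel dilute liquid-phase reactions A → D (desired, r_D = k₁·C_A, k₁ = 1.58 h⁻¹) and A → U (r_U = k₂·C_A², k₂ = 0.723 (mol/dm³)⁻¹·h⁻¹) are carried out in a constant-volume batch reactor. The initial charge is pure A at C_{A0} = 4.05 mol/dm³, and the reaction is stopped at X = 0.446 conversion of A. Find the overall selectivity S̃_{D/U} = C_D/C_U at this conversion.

0.706

C_A = C_{A0}(1−X) = 2.244 mol/dm³.
Along a PFR/batch, dC_D/dC_A = −r_D/(r_D+r_U) = −k₁/(k₁+k₂·C_A).
Integrating from C_{A0} to C_A: C_D = (1.58/0.723)·ln[(1.58+0.723·4.05)/(1.58+0.723·2.24)] = 2.185·ln(4.508/3.202) = 0.7475 mol/dm³.
C_U = (C_{A0}−C_A)−C_D = 1.059 mol/dm³; S̃_{D/U} = 0.7475/1.059 = 0.706.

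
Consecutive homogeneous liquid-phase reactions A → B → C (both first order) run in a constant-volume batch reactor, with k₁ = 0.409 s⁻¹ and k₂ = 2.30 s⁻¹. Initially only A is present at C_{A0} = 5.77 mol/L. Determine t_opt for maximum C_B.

For first-order series the maximum of C_B occurs at t_opt = ln(k₂/k₁)/(k₂−k₁).
= ln(2.30/0.409)/(2.30−0.409) = ln(5.623)/1.891 = 1.727/1.891 = 0.913 s.

0.913 s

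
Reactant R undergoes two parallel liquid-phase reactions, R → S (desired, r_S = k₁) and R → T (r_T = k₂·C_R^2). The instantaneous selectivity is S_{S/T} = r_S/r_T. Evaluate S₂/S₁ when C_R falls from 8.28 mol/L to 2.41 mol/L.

11.8

S_{S/T} = (k₁/k₂)·C_R^-2, so S₂/S₁ = (C_{R,2}/C_{R,1})^-2.
= (2.41/8.28)^(-2) = (0.2911)^(-2) = 11.8.
Selectivity toward S rises as C_R falls — low-concentration operation is favoured.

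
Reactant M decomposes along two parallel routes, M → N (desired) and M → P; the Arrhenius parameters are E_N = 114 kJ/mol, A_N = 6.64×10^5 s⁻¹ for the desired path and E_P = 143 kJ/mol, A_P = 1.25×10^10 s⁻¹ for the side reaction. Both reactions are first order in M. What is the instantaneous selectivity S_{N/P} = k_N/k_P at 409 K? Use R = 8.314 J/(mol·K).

0.269

Since both paths have the same order in M, the concentration cancels and S_{N/P} = k_N/k_P = (A_N/A_P)·exp[(E_P−E_N)/(RT)].
(E_P−E_N)/(RT) = (143−114)×10³/(8.314×409) = 29000/3400 = 8.528.
k_N/k_P = (6.64×10^5/1.25×10^10)·exp(8.528) = 5.312×10^-5 × 5056 = 0.269.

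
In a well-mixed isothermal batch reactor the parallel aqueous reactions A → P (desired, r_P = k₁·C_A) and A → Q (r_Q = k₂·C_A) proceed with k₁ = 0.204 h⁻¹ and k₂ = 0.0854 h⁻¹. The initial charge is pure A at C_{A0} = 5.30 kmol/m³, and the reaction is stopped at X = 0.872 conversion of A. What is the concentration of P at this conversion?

3.26 kmol/m³

C_A = C_{A0}(1−X) = 0.6784 kmol/m³.
Both paths are first order in A, so the instantaneous fraction to P is constant: dC_P/d(−C_A) = k₁/(k₁+k₂) = 0.7049.
C_P = 0.7049·(C_{A0}−C_A) = 0.7049×4.622 = 3.26 kmol/m³.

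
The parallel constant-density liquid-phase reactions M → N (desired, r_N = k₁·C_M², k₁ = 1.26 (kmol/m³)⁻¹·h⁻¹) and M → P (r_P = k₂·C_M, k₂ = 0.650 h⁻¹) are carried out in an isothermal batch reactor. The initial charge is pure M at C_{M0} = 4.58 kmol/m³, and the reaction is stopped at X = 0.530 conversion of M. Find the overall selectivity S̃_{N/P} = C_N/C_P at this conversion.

6.27

C_M = C_{M0}(1−X) = 2.153 kmol/m³.
Along a PFR/batch, dC_P/dC_M = −r_P/(r_N+r_P) = −k₂/(k₂+k₁·C_M).
Integrating from C_{M0} to C_M: C_P = (0.650/1.26)·ln[(0.650+1.26·4.58)/(0.650+1.26·2.15)] = 0.5159·ln(6.421/3.362) = 0.3337 kmol/m³.
Then C_N = (C_{M0}−C_M) − C_P = 2.427 − 0.3337 = 2.094 kmol/m³.
S̃_{N/P} = C_N/C_P = 2.094/0.3337 = 6.27.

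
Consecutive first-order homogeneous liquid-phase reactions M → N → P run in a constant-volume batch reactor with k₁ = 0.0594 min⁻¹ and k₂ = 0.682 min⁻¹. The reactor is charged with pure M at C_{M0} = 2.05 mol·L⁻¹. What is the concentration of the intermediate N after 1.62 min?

0.113 mol·L⁻¹

The intermediate concentration in a first-order A→B→C sequence is C_N = k₁C_{M0}(e^(−k₁t) − e^(−k₂t))/(k₂−k₁).
e^(−k₁t) = e^(−0.0594×1.62) = e^(−0.09623) = 0.9083; e^(−k₂t) = e^(−1.105) = 0.3313.
C_N = 0.0594×2.05/(0.682−0.0594) × (0.9083−0.3313) = 0.1956×0.5770 = 0.1129 mol·L⁻¹.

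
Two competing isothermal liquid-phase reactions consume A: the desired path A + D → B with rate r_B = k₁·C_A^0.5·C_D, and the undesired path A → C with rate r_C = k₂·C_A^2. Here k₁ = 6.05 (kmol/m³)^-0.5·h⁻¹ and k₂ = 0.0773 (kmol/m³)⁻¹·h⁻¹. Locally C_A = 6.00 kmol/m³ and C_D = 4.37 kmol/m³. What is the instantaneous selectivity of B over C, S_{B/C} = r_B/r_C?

23.3

S_{B/C} = r_B/r_C = (k₁·C_A^0.5·C_D)/(k₂·C_A^2) = (k₁/k₂)·C_A^-1.5·C_D.
= (6.05×6.000^0.5×4.370) / (0.0773×6.000^2) = 64.76/2.783 = 23.3.
The undesired path is higher order in A, so low C_A (CSTR or dilute feed) favours B.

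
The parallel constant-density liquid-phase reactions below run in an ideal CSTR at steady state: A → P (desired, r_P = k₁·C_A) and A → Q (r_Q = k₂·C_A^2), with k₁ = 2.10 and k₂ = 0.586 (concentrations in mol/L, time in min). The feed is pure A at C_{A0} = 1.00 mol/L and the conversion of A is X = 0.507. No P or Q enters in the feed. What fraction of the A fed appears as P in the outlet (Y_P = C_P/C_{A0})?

Exit C_A = C_{A0}(1−X) = 1.00×0.493 = 0.4930 mol/L.
A CSTR operates uniformly at the exit composition, giving r_P = 1.035 and r_Q = 0.1424 (each k·C_A^n at C_A = 0.4930).
Fraction of consumed A going to P: r_P/(r_P+r_Q) = 0.8791.
C_P = 0.8791·C_{A0}·X = 0.8791×1.00×0.507 = 0.446 mol/L; Y_P = C_P/C_{A0} = 0.446.

0.446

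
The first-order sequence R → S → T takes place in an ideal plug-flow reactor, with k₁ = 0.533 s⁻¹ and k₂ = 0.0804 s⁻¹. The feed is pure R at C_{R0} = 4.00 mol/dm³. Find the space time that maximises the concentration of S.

Setting dC_S/dτ = 0 gives τ_opt = ln(k₂/k₁)/(k₂−k₁).
= ln(0.0804/0.533)/(0.0804−0.533) = ln(0.1508)/-0.4526 = -1.892/-0.4526 = 4.18 s.

4.18 s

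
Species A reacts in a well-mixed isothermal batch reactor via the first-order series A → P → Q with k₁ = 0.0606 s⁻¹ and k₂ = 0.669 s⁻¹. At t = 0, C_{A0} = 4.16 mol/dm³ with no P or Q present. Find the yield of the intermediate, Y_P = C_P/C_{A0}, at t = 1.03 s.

Solving the coupled first-order balances gives C_P(t) = [k₁/(k₂−k₁)]·C_{A0}·(e^(−k₁t) − e^(−k₂t)).
e^(−k₁t) = e^(−0.0606×1.03) = e^(−0.06242) = 0.9395; e^(−k₂t) = e^(−0.6891) = 0.5020.
C_P = 0.0606×4.16/(0.669−0.0606) × (0.9395−0.5020) = 0.4144×0.4374 = 0.1813 mol/dm³.
Y_P = C_P/C_{A0} = 0.1813/4.16 = 0.0436.

0.0436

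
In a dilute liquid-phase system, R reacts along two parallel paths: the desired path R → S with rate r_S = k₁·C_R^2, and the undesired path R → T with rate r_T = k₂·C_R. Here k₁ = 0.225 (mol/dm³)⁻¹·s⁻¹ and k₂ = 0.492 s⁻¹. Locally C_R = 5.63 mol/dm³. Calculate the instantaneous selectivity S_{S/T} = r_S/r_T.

S_{S/T} = r_S/r_T = (k₁·C_R^2)/(k₂·C_R) = (k₁/k₂)·C_R.
= (0.225×5.630^2) / (0.492×5.630) = 7.132/2.770 = 2.57.
Since the desired path is higher order in R, keeping C_R high (PFR or concentrated feed) favours S.

2.57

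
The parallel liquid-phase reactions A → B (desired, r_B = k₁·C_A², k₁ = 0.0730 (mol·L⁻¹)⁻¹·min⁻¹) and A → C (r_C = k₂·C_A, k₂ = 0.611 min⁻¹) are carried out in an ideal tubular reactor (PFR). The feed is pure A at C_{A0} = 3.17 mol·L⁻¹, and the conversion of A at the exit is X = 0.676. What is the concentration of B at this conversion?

0.424 mol·L⁻¹

C_A = C_{A0}(1−X) = 1.027 mol·L⁻¹.
Along a PFR/batch, dC_C/dC_A = −r_C/(r_B+r_C) = −k₂/(k₂+k₁·C_A).
Integrating from C_{A0} to C_A: C_C = (0.611/0.0730)·ln[(0.611+0.0730·3.17)/(0.611+0.0730·1.03)] = 8.370·ln(0.8424/0.6860) = 1.719 mol·L⁻¹.
Then C_B = (C_{A0}−C_A) − C_C = 2.143 − 1.719 = 0.4236 mol·L⁻¹.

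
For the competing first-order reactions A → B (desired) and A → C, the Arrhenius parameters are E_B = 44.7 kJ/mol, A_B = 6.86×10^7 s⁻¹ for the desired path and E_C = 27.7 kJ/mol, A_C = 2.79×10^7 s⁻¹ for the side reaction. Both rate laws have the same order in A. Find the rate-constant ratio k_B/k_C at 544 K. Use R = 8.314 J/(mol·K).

k_B/k_C = (A_B/A_C)·exp[−(E_B−E_C)/(RT)] = (A_B/A_C)·exp[(E_C−E_B)/(RT)].
(E_C−E_B)/(RT) = (27.7−44.7)×10³/(8.314×544) = -17000/4523 = -3.759.
k_B/k_C = (6.86×10^7/2.79×10^7)·exp(-3.759) = 2.459 × 0.02331 = 0.0573.
Since E_B > E_C, raising the temperature improves selectivity toward B.

0.0573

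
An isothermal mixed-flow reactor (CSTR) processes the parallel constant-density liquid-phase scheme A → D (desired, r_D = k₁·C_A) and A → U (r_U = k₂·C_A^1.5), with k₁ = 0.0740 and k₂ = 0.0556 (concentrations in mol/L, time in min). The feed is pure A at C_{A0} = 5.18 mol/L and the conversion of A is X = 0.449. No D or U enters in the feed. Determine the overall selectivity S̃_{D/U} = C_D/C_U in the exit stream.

Exit C_A = C_{A0}(1−X) = 5.18×0.551 = 2.854 mol/L.
In a CSTR the entire volume is at exit conditions, so r_D = 0.0740×2.854 = 0.2112 and r_U = 0.0556×2.854^1.5 = 0.2681.
Overall selectivity = C_D/C_U = r_Dτ/(r_Uτ) = r_D/r_U = 0.788.

0.788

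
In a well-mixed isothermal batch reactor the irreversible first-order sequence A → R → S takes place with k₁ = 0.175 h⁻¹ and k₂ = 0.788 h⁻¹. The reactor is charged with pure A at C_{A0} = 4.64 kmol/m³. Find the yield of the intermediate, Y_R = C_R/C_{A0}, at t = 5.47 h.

0.106

For first-order series with pure A initially, C_R(t) = k₁C_{A0}/(k₂−k₁)·(e^(−k₁t) − e^(−k₂t)).
e^(−k₁t) = e^(−0.175×5.47) = e^(−0.9572) = 0.3839; e^(−k₂t) = e^(−4.310) = 0.01343.
C_R = 0.175×4.64/(0.788−0.175) × (0.3839−0.01343) = 1.325×0.3705 = 0.4908 kmol/m³.
Y_R = C_R/C_{A0} = 0.4908/4.64 = 0.106.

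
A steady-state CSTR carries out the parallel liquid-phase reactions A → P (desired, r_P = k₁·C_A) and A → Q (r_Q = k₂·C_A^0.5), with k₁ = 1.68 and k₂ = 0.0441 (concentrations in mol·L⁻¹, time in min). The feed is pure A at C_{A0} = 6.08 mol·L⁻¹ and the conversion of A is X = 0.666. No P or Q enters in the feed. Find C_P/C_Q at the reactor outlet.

Exit C_A = C_{A0}(1−X) = 6.08×0.334 = 2.031 mol·L⁻¹.
A CSTR operates uniformly at the exit composition, giving r_P = 3.412 and r_Q = 0.06284 (each k·C_A^n at C_A = 2.031).
Overall selectivity = C_P/C_Q = r_Pτ/(r_Qτ) = r_P/r_Q = 54.3.

54.3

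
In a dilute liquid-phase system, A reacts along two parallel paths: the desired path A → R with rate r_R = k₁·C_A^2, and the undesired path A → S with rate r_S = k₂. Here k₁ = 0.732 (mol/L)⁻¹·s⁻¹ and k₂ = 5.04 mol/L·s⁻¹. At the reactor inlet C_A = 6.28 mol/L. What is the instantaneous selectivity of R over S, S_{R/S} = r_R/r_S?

5.73

S_{R/S} = r_R/r_S = (k₁·C_A^2)/(k₂) = (k₁/k₂)·C_A^2.
= (0.732×6.280^2) / (5.04) = 28.87/5.040 = 5.73.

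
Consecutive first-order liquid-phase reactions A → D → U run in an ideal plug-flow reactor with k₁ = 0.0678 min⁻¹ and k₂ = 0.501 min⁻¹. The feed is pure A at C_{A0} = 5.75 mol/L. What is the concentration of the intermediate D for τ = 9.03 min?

For first-order series with pure A initially, C_D(τ) = k₁C_{A0}/(k₂−k₁)·(e^(−k₁τ) − e^(−k₂τ)).
e^(−k₁τ) = e^(−0.0678×9.03) = e^(−0.6122) = 0.5421; e^(−k₂τ) = e^(−4.524) = 0.01085.
C_D = 0.0678×5.75/(0.501−0.0678) × (0.5421−0.01085) = 0.8999×0.5313 = 0.4781 mol/L.

0.478 mol/L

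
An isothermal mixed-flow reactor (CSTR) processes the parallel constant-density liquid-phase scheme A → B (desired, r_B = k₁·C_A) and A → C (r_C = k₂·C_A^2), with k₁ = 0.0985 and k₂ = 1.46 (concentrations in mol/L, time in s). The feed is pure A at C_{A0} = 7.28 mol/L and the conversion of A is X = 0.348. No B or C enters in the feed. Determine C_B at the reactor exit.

0.0355 mol/L

Exit C_A = C_{A0}(1−X) = 7.28×0.652 = 4.747 mol/L.
In a CSTR the entire volume is at exit conditions, so r_B = 0.0985×4.747 = 0.4675 and r_C = 1.46×4.747^2 = 32.89.
Fraction of consumed A going to B: r_B/(r_B+r_C) = 0.01401.
C_B = 0.01401·C_{A0}·X = 0.01401×7.28×0.348 = 0.0355 mol/L.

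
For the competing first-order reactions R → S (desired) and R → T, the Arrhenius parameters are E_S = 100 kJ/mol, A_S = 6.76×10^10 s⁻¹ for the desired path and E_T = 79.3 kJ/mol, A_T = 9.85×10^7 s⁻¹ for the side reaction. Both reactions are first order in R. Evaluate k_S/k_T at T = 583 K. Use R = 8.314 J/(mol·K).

With equal orders, S_{S/T} = k_S/k_T = (A_S/A_T)·exp[(E_T−E_S)/(RT)].
(E_T−E_S)/(RT) = (79.3−100)×10³/(8.314×583) = -20700/4847 = -4.271.
k_S/k_T = (6.76×10^10/9.85×10^7)·exp(-4.271) = 686.3 × 0.01397 = 9.59.

9.59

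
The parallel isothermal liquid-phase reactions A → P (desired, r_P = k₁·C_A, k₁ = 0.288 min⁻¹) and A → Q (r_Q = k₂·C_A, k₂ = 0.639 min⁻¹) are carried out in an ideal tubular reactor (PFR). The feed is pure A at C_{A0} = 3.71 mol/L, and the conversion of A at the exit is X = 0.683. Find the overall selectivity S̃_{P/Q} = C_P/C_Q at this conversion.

0.451

C_A = C_{A0}(1−X) = 1.176 mol/L.
Both paths are first order in A, so the instantaneous fraction to P is constant: dC_P/d(−C_A) = k₁/(k₁+k₂) = 0.3107.
C_P = 0.3107·(C_{A0}−C_A) = 0.3107×2.534 = 0.787 mol/L.
C_Q = (C_{A0}−C_A)−C_P = 1.747 mol/L; S̃_{P/Q} = 0.7872/1.747 = 0.451.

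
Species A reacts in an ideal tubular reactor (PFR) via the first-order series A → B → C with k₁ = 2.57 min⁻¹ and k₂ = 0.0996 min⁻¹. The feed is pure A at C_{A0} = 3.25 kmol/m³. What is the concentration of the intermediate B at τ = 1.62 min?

The intermediate concentration in a first-order A→B→C sequence is C_B = k₁C_{A0}(e^(−k₁τ) − e^(−k₂τ))/(k₂−k₁).
e^(−k₁τ) = e^(−2.57×1.62) = e^(−4.163) = 0.01555; e^(−k₂τ) = e^(−0.1614) = 0.8510.
C_B = 2.57×3.25/(0.0996−2.57) × (0.01555−0.8510) = (-3.381)×(-0.8354) = 2.825 kmol/m³.

2.82 kmol/m³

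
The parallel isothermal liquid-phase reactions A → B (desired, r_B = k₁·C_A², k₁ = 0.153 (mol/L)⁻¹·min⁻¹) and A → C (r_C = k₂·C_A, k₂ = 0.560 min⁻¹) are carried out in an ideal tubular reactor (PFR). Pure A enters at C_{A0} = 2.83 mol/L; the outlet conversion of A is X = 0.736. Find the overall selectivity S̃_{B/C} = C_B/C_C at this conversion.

0.470

C_A = C_{A0}(1−X) = 0.7471 mol/L.
Along a PFR/batch, dC_C/dC_A = −r_C/(r_B+r_C) = −k₂/(k₂+k₁·C_A).
Integrating from C_{A0} to C_A: C_C = (0.560/0.153)·ln[(0.560+0.153·2.83)/(0.560+0.153·0.747)] = 3.660·ln(0.9930/0.6743) = 1.417 mol/L.
Then C_B = (C_{A0}−C_A) − C_C = 2.083 − 1.417 = 0.6663 mol/L.
S̃_{B/C} = C_B/C_C = 0.6663/1.417 = 0.470.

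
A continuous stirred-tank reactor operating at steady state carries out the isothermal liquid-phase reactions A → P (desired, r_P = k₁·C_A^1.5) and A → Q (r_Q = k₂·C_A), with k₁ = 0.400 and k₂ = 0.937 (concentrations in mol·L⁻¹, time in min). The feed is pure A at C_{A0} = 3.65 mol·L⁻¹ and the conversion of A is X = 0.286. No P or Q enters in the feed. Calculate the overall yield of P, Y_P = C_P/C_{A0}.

0.117

Exit C_A = C_{A0}(1−X) = 3.65×0.714 = 2.606 mol·L⁻¹.
Rates in a CSTR are evaluated at the outlet concentration: r_P = 0.400×2.606^1.5 = 1.683, r_Q = 0.937×2.606 = 2.442.
Fraction of consumed A going to P: r_P/(r_P+r_Q) = 0.4080.
C_P = 0.4080·C_{A0}·X = 0.4080×3.65×0.286 = 0.426 mol·L⁻¹; Y_P = C_P/C_{A0} = 0.117.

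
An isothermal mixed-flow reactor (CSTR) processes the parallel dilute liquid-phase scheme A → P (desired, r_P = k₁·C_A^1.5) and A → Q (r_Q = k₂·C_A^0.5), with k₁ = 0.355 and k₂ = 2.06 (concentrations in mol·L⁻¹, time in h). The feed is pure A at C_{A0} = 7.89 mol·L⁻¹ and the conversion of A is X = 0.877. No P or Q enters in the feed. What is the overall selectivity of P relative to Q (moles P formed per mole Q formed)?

Exit C_A = C_{A0}(1−X) = 7.89×0.123 = 0.9705 mol·L⁻¹.
A CSTR operates uniformly at the exit composition, giving r_P = 0.3394 and r_Q = 2.029 (each k·C_A^n at C_A = 0.9705).
Overall selectivity = C_P/C_Q = r_Pτ/(r_Qτ) = r_P/r_Q = 0.167.

0.167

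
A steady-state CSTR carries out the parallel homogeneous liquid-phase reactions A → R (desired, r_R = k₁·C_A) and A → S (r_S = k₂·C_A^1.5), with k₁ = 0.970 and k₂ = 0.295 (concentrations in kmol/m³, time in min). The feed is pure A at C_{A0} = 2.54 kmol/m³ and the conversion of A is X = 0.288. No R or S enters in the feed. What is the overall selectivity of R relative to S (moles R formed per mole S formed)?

Exit C_A = C_{A0}(1−X) = 2.54×0.712 = 1.808 kmol/m³.
A CSTR operates uniformly at the exit composition, giving r_R = 1.754 and r_S = 0.7175 (each k·C_A^n at C_A = 1.808).
Overall selectivity = C_R/C_S = r_Rτ/(r_Sτ) = r_R/r_S = 2.45.

2.45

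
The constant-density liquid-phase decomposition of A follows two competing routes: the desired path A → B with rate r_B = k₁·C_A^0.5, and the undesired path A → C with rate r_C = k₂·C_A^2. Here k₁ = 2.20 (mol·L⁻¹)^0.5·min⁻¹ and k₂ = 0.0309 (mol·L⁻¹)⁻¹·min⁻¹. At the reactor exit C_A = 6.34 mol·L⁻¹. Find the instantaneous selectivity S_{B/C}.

4.46

S_{B/C} = r_B/r_C = (k₁·C_A^0.5)/(k₂·C_A^2) = (k₁/k₂)·C_A^-1.5.
= (2.20×6.340^0.5) / (0.0309×6.340^2) = 5.539/1.242 = 4.46.
The undesired path is higher order in A, so low C_A (CSTR or dilute feed) favours B.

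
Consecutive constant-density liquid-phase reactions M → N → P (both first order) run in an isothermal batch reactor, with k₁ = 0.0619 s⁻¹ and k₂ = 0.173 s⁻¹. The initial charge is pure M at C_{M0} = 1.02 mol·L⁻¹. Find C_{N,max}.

0.206 mol·L⁻¹

At the optimum, C_{N,max}/C_{M0} = (k₁/k₂)^[k₂/(k₂−k₁)].
= (0.0619/0.173)^(0.173/(0.173−0.0619)) = (0.3578)^(1.557) = 0.2018.
C_{N,max} = 0.2018×1.02 = 0.206 mol·L⁻¹.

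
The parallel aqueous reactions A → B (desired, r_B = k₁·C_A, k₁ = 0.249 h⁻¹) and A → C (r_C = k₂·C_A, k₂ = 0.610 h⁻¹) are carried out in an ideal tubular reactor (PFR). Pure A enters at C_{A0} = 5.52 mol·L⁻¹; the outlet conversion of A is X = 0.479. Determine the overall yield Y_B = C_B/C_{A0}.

0.139

C_A = C_{A0}(1−X) = 2.876 mol·L⁻¹.
Both paths are first order in A, so the instantaneous fraction to B is constant: dC_B/d(−C_A) = k₁/(k₁+k₂) = 0.2899.
C_B = 0.2899·(C_{A0}−C_A) = 0.2899×2.644 = 0.766 mol·L⁻¹.
Y_B = C_B/C_{A0} = 0.7664/5.52 = 0.139.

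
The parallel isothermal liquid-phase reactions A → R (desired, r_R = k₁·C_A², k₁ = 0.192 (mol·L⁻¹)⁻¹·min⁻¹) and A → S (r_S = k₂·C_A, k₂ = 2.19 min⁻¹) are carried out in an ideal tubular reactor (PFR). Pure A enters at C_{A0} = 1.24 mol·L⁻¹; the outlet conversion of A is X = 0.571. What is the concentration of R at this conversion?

0.0509 mol·L⁻¹

C_A = C_{A0}(1−X) = 0.5320 mol·L⁻¹.
Along a PFR/batch, dC_S/dC_A = −r_S/(r_R+r_S) = −k₂/(k₂+k₁·C_A).
Integrating from C_{A0} to C_A: C_S = (2.19/0.192)·ln[(2.19+0.192·1.24)/(2.19+0.192·0.532)] = 11.41·ln(2.428/2.292) = 0.6572 mol·L⁻¹.
Then C_R = (C_{A0}−C_A) − C_S = 0.7080 − 0.6572 = 0.05085 mol·L⁻¹.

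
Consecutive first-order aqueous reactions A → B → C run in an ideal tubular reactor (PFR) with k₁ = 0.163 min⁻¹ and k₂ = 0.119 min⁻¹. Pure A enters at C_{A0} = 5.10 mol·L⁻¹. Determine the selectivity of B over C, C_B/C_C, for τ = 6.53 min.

The intermediate concentration in a first-order A→B→C sequence is C_B = k₁C_{A0}(e^(−k₁τ) − e^(−k₂τ))/(k₂−k₁).
e^(−k₁τ) = e^(−0.163×6.53) = e^(−1.064) = 0.3449; e^(−k₂τ) = e^(−0.7771) = 0.4598.
C_B = 0.163×5.10/(0.119−0.163) × (0.3449−0.4598) = (-18.89)×(-0.1148) = 2.169 mol·L⁻¹.
C_A = C_{A0}e^(−k₁τ) = 1.759 mol·L⁻¹, so C_C = C_{A0}−C_A−C_B = 1.172 mol·L⁻¹; C_B/C_C = 1.85.

1.85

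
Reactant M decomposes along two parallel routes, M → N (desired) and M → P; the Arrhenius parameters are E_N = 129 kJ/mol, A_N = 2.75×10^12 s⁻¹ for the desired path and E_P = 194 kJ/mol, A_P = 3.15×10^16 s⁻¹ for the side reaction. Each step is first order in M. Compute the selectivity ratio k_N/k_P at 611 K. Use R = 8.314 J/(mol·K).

31.5

k_N/k_P = (A_N/A_P)·exp[−(E_N−E_P)/(RT)] = (A_N/A_P)·exp[(E_P−E_N)/(RT)].
(E_P−E_N)/(RT) = (194−129)×10³/(8.314×611) = 65000/5080 = 12.80.
k_N/k_P = (2.75×10^12/3.15×10^16)·exp(12.80) = 8.730×10^-5 × 3.606×10^5 = 31.5.
Since E_N < E_P, lowering the temperature improves selectivity toward N.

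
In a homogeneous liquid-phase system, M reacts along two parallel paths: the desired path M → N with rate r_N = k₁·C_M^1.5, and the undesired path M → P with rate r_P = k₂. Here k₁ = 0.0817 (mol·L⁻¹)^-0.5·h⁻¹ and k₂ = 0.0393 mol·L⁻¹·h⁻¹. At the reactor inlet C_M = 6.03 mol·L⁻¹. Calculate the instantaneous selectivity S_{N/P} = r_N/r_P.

30.8

S_{N/P} = r_N/r_P = (k₁·C_M^1.5)/(k₂) = (k₁/k₂)·C_M^1.5.
= (0.0817×6.030^1.5) / (0.0393) = 1.210/0.03930 = 30.8.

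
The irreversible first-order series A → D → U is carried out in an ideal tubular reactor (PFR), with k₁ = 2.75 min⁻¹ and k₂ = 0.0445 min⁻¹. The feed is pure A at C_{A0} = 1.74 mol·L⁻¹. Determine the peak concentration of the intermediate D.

1.63 mol·L⁻¹

Evaluating C_D at τ_opt = ln(k₂/k₁)/(k₂−k₁) gives C_{D,max}/C_{A0} = (k₁/k₂)^[k₂/(k₂−k₁)].
= (2.75/0.0445)^(0.0445/(0.0445−2.75)) = (61.80)^(-0.01645) = 0.9344.
C_{D,max} = 0.9344×1.74 = 1.63 mol·L⁻¹.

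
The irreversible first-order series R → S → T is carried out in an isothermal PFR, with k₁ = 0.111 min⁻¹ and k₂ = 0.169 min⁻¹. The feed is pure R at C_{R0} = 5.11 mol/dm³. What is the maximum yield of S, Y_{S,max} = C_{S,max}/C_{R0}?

0.294

At the optimum, C_{S,max}/C_{R0} = (k₁/k₂)^[k₂/(k₂−k₁)].
= (0.111/0.169)^(0.169/(0.169−0.111)) = (0.6568)^(2.914) = 0.2938.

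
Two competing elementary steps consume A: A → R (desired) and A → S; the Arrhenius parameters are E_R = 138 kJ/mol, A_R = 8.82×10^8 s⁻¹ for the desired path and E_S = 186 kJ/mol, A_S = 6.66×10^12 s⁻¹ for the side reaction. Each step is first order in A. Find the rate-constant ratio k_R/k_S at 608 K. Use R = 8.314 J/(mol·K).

1.76

With equal orders, S_{R/S} = k_R/k_S = (A_R/A_S)·exp[(E_S−E_R)/(RT)].
(E_S−E_R)/(RT) = (186−138)×10³/(8.314×608) = 48000/5055 = 9.496.
k_R/k_S = (8.82×10^8/6.66×10^12)·exp(9.496) = 1.324×10^-4 × 13303 = 1.76.
Since E_R < E_S, lowering the temperature improves selectivity toward R.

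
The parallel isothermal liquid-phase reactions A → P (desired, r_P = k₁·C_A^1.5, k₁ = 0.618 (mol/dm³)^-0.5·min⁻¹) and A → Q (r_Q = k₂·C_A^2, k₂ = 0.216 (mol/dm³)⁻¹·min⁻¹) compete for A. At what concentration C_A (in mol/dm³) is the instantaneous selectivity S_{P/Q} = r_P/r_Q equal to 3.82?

S_{P/Q} = (k₁/k₂)·C_A^-0.5 ⇒ C_A = (S·k₂/k₁)^(-2).
= (3.82×0.216/0.618)^(-2) = (1.335)^(-2) = 0.561 mol/dm³.

0.561 mol/dm³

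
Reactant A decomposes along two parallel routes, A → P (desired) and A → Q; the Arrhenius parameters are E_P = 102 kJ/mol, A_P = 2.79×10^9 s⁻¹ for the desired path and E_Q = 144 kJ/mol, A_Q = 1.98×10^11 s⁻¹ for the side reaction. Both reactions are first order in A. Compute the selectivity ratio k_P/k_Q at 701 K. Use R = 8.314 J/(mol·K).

19.0

With equal orders, S_{P/Q} = k_P/k_Q = (A_P/A_Q)·exp[(E_Q−E_P)/(RT)].
(E_Q−E_P)/(RT) = (144−102)×10³/(8.314×701) = 42000/5828 = 7.206.
k_P/k_Q = (2.79×10^9/1.98×10^11)·exp(7.206) = 0.01409 × 1348 = 19.0.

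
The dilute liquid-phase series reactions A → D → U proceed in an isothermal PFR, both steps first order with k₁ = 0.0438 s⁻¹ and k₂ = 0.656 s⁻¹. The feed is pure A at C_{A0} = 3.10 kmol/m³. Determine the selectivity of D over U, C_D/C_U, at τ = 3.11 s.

0.716

For first-order series with pure A initially, C_D(τ) = k₁C_{A0}/(k₂−k₁)·(e^(−k₁τ) − e^(−k₂τ)).
e^(−k₁τ) = e^(−0.0438×3.11) = e^(−0.1362) = 0.8727; e^(−k₂τ) = e^(−2.040) = 0.1300.
C_D = 0.0438×3.10/(0.656−0.0438) × (0.8727−0.1300) = 0.2218×0.7426 = 0.1647 kmol/m³.
C_A = C_{A0}e^(−k₁τ) = 2.705 kmol/m³, so C_U = C_{A0}−C_A−C_D = 0.2301 kmol/m³; C_D/C_U = 0.716.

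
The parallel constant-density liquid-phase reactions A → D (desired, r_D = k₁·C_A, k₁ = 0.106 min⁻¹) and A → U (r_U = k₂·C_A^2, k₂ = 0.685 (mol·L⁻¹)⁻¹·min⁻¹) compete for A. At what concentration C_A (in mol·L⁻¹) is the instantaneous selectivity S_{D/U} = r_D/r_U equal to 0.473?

0.327 mol·L⁻¹

S_{D/U} = (k₁/k₂)·C_A⁻¹ ⇒ C_A = (S·k₂/k₁)^(-1).
= (0.473×0.685/0.106)^(-1) = (3.057)^(-1) = 0.327 mol·L⁻¹.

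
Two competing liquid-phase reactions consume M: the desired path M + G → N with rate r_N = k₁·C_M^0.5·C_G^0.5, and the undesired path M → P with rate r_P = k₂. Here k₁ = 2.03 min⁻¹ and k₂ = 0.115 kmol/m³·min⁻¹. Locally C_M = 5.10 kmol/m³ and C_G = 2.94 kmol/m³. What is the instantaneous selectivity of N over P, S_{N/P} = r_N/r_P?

68.4

S_{N/P} = r_N/r_P = (k₁·C_M^0.5·C_G^0.5)/(k₂) = (k₁/k₂)·C_M^0.5·C_G^0.5.
= (2.03×5.100^0.5×2.940^0.5) / (0.115) = 7.861/0.1150 = 68.4.
Since the desired path is higher order in M, keeping C_M high (PFR or concentrated feed) favours N.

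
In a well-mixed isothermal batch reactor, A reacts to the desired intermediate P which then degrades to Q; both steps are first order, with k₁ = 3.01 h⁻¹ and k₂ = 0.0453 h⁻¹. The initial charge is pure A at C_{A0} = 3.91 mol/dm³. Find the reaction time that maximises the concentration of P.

1.42 h

The intermediate peaks when r₁ = r₂, i.e. k₁e^(−k₁t) = k₂e^(−k₂t), giving t_opt = ln(k₂/k₁)/(k₂−k₁).
= ln(0.0453/3.01)/(0.0453−3.01) = ln(0.01505)/-2.965 = -4.196/-2.965 = 1.42 h.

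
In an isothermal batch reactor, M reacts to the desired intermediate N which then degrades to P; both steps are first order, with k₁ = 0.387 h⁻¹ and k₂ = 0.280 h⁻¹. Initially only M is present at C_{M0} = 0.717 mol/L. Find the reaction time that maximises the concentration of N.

3.02 h

The intermediate peaks when r₁ = r₂, i.e. k₁e^(−k₁t) = k₂e^(−k₂t), giving t_opt = ln(k₂/k₁)/(k₂−k₁).
= ln(0.280/0.387)/(0.280−0.387) = ln(0.7235)/-0.1070 = -0.3236/-0.1070 = 3.02 h.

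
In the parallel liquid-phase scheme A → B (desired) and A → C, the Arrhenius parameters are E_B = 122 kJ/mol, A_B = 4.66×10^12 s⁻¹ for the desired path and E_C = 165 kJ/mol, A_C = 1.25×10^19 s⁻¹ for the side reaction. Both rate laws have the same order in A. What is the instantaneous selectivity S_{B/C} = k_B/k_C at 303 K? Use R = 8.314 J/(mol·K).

k_B/k_C = (A_B/A_C)·exp[−(E_B−E_C)/(RT)] = (A_B/A_C)·exp[(E_C−E_B)/(RT)].
(E_C−E_B)/(RT) = (165−122)×10³/(8.314×303) = 43000/2519 = 17.07.
k_B/k_C = (4.66×10^12/1.25×10^19)·exp(17.07) = 3.728×10^-7 × 2.589×10^7 = 9.65.
Since E_B < E_C, lowering the temperature improves selectivity toward B.

9.65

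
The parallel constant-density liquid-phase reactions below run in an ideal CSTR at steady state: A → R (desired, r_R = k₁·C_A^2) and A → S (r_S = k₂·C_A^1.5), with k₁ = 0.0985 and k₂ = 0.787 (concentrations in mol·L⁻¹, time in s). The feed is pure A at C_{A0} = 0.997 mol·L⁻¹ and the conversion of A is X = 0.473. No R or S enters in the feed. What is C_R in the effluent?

0.0392 mol·L⁻¹

Exit C_A = C_{A0}(1−X) = 0.997×0.527 = 0.5254 mol·L⁻¹.
Rates in a CSTR are evaluated at the outlet concentration: r_R = 0.0985×0.5254^2 = 0.02719, r_S = 0.787×0.5254^1.5 = 0.2997.
Fraction of consumed A going to R: r_R/(r_R+r_S) = 0.08318.
C_R = 0.08318·C_{A0}·X = 0.08318×0.997×0.473 = 0.0392 mol·L⁻¹.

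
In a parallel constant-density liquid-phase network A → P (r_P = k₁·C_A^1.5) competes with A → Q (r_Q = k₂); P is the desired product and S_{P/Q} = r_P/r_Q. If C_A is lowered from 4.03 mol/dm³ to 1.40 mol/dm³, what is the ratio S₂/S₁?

0.205

S_{P/Q} = (k₁/k₂)·C_A^1.5, so S₂/S₁ = (C_{A,2}/C_{A,1})^1.5.
= (1.40/4.03)^1.5 = (0.3474)^1.5 = 0.205.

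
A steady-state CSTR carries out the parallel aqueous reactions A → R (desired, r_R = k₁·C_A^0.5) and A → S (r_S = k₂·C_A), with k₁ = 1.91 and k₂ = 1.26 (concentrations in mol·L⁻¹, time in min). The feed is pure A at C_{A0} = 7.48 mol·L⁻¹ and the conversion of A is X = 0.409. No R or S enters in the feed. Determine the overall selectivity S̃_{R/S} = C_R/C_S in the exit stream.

0.721

Exit C_A = C_{A0}(1−X) = 7.48×0.591 = 4.421 mol·L⁻¹.
In a CSTR the entire volume is at exit conditions, so r_R = 1.91×4.421^0.5 = 4.016 and r_S = 1.26×4.421 = 5.570.
Overall selectivity = C_R/C_S = r_Rτ/(r_Sτ) = r_R/r_S = 0.721.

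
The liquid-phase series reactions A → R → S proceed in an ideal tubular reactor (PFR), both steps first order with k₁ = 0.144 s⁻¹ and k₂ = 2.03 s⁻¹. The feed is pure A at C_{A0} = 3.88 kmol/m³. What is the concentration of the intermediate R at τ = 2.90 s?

Solving the coupled first-order balances gives C_R(τ) = [k₁/(k₂−k₁)]·C_{A0}·(e^(−k₁τ) − e^(−k₂τ)).
e^(−k₁τ) = e^(−0.144×2.90) = e^(−0.4176) = 0.6586; e^(−k₂τ) = e^(−5.887) = 0.002775.
C_R = 0.144×3.88/(2.03−0.144) × (0.6586−0.002775) = 0.2962×0.6559 = 0.1943 kmol/m³.

0.194 kmol/m³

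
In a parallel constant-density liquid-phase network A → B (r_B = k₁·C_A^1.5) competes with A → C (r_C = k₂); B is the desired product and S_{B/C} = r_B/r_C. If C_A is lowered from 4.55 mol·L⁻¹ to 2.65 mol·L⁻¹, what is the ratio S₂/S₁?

0.444

S_{B/C} = (k₁/k₂)·C_A^1.5, so S₂/S₁ = (C_{A,2}/C_{A,1})^1.5.
= (2.65/4.55)^1.5 = (0.5824)^1.5 = 0.444.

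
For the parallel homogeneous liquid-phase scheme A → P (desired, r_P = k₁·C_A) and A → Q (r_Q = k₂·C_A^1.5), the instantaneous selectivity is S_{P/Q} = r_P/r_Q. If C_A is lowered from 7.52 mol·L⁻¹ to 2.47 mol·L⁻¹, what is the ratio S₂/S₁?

S_{P/Q} = (k₁/k₂)·C_A^-0.5, so S₂/S₁ = (C_{A,2}/C_{A,1})^-0.5.
= (2.47/7.52)^(-0.5) = (0.3285)^(-0.5) = 1.74.

1.74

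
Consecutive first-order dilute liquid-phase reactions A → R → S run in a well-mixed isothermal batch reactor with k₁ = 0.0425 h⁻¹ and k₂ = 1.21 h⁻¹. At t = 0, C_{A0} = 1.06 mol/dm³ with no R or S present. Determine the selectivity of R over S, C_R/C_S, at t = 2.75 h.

Solving the coupled first-order balances gives C_R(t) = [k₁/(k₂−k₁)]·C_{A0}·(e^(−k₁t) − e^(−k₂t)).
e^(−k₁t) = e^(−0.0425×2.75) = e^(−0.1169) = 0.8897; e^(−k₂t) = e^(−3.327) = 0.03588.
C_R = 0.0425×1.06/(1.21−0.0425) × (0.8897−0.03588) = 0.03859×0.8538 = 0.03295 mol/dm³.
C_A = C_{A0}e^(−k₁t) = 0.9431 mol/dm³, so C_S = C_{A0}−C_A−C_R = 0.08398 mol/dm³; C_R/C_S = 0.392.

0.392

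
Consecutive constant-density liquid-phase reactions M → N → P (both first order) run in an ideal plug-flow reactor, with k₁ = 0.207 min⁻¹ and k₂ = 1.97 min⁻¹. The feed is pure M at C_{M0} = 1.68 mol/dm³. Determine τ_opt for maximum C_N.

For first-order series the maximum of C_N occurs at τ_opt = ln(k₂/k₁)/(k₂−k₁).
= ln(1.97/0.207)/(1.97−0.207) = ln(9.517)/1.763 = 2.253/1.763 = 1.28 min.

1.28 min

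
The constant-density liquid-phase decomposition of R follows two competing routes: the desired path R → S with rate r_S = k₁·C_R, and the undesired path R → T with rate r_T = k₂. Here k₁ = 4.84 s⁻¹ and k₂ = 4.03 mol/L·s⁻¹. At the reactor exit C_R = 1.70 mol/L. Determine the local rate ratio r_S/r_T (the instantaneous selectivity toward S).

2.04

S_{S/T} = r_S/r_T = (k₁·C_R)/(k₂) = (k₁/k₂)·C_R.
= (4.84×1.700) / (4.03) = 8.228/4.030 = 2.04.
Since the desired path is higher order in R, keeping C_R high (PFR or concentrated feed) favours S.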